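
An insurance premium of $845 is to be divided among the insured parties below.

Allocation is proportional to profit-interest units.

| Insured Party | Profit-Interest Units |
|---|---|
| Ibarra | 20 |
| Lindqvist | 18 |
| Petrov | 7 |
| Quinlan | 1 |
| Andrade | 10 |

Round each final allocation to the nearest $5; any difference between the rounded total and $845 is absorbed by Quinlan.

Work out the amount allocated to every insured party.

Profit-interest units total: 56.
Unrounded shares: Ibarra 20/56 × $845 = 301.79; Lindqvist 18/56 × $845 = 271.61; Petrov 7/56 × $845 = 105.62; Quinlan 1/56 × $845 = 15.09; Andrade 10/56 × $845 = 150.89.
At nearest $5: Ibarra $300; Lindqvist $270; Petrov $105; Quinlan $15; Andrade $150. Sum = $840.
Difference $845 − $840 = +$5 applied to Quinlan: Quinlan becomes $20.

Ibarra: $300; Lindqvist: $270; Petrov: $105; Quinlan: $20; Andrade: $150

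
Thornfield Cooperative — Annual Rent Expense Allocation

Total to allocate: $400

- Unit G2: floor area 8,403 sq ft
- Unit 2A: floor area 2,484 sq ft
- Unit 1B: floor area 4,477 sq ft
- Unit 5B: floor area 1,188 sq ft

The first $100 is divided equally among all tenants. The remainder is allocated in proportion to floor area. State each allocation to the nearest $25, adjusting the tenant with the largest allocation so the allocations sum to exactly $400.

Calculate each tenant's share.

Unit G2: $175 | Unit 2A: $75 | Unit 1B: $100 | Unit 5B: $50

$100 shared equally gives $25 per tenant.
Remainder $300 by floor area (total 16,552): Unit G2 152.30 → $150; Unit 2A 45.02 → $50; Unit 1B 81.14 → $75; Unit 5B 21.53 → $25.
Totals: Unit G2 $25 + $150 = $175; Unit 2A $25 + $50 = $75; Unit 1B $25 + $75 = $100; Unit 5B $25 + $25 = $50.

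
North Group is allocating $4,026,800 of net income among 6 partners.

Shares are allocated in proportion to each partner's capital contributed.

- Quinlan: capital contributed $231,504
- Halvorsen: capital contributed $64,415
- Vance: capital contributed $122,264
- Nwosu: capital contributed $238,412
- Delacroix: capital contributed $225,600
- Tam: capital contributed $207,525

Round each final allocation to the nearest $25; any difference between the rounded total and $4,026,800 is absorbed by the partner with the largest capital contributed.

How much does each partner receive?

Total capital contributed = 231,504 + 64,415 + 122,264 + 238,412 + 225,600 + 207,525 = 1,089,720.
Proportional shares: Quinlan 855,467.74; Halvorsen 238,030.25; Vance 451,797.41; Nwosu 880,994.61; Delacroix 833,650.92; Tam 766,859.07.
Rounded to nearest $25: Quinlan $855,475; Halvorsen $238,025; Vance $451,800; Nwosu $881,000; Delacroix $833,650; Tam $766,850. Sum = $4,026,800.
Sum already equals the total — no adjustment.

Quinlan: $855,475; Halvorsen: $238,025; Vance: $451,800; Nwosu: $881,000; Delacroix: $833,650; Tam: $766,850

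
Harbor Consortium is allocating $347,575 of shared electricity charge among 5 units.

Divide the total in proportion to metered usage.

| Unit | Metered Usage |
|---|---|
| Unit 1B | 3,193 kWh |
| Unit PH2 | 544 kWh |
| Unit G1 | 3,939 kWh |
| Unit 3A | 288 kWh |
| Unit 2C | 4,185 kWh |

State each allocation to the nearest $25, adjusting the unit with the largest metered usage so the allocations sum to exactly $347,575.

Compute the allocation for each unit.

Metered usage total: 12,149.
Unrounded shares: Unit 1B 3,193/12,149 × $347,575 = 91,349.66; Unit PH2 544/12,149 × $347,575 = 15,563.49; Unit G1 3,939/12,149 × $347,575 = 112,692.23; Unit 3A 288/12,149 × $347,575 = 8,239.49; Unit 2C 4,185/12,149 × $347,575 = 119,730.13.
Rounded to nearest $25: Unit 1B $91,350; Unit PH2 $15,575; Unit G1 $112,700; Unit 3A $8,250; Unit 2C $119,725. Sum = $347,600.
Difference $347,575 − $347,600 = −$25 applied to largest metered usage (Unit 2C): Unit 2C becomes $119,700.

Unit 1B: $91,350; Unit PH2: $15,575; Unit G1: $112,700; Unit 3A: $8,250; Unit 2C: $119,700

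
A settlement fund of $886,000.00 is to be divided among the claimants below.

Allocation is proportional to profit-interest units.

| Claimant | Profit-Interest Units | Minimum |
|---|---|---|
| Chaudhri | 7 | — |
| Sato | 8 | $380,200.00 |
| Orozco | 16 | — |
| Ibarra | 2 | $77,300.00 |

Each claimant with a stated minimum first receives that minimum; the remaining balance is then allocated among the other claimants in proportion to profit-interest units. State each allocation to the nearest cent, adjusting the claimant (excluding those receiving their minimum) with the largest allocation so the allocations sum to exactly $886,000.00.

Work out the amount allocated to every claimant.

Chaudhri: $130,413.04; Sato: $380,200.00; Orozco: $298,086.96; Ibarra: $77,300.00

Minimums first: Sato $380,200.00; Ibarra $77,300.00. Residual $428,500.00.
Residual split over remaining profit-interest units 23: Chaudhri 130,413.0435 → $130,413.04; Orozco 298,086.9565 → $298,086.96.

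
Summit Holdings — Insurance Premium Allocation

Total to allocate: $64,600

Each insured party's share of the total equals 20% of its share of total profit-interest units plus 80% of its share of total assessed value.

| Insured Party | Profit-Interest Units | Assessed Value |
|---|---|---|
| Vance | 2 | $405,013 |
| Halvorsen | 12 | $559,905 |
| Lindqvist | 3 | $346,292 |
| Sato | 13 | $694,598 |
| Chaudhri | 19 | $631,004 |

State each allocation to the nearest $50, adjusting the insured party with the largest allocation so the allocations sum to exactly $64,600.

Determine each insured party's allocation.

Totals — profit-interest units 49, assessed value 2,636,812.
Blended shares (20% profit-interest units + 80% assessed value): Vance 0.1310; Halvorsen 0.2189; Lindqvist 0.1173; Sato 0.2638; Chaudhri 0.2690.
Raw shares: Vance 8,465.37; Halvorsen 14,137.90; Lindqvist 7,578.14; Sato 17,041.48; Chaudhri 17,377.11.
Rounded to nearest $50: Vance $8,450; Halvorsen $14,150; Lindqvist $7,600; Sato $17,050; Chaudhri $17,400. Sum = $64,650.
Difference $64,600 − $64,650 = −$50 applied to largest allocation (Chaudhri): Chaudhri becomes $17,350.

Vance: $8,450 · Halvorsen: $14,150 · Lindqvist: $7,600 · Sato: $17,050 · Chaudhri: $17,350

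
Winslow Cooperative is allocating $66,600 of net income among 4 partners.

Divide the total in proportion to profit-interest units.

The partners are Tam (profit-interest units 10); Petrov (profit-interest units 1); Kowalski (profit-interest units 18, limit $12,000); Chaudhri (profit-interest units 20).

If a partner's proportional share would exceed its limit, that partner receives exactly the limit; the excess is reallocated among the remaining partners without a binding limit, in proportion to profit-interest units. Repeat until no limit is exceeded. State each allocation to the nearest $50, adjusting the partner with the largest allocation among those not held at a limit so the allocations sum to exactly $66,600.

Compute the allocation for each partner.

Tam: $17,600; Petrov: $1,750; Kowalski: $12,000; Chaudhri: $35,250

Profit-interest units total: 49.
Proportional shares (ignoring caps): Tam 13,591.84; Petrov 1,359.18; Kowalski 24,465.31; Chaudhri 27,183.67.
Held at cap: Kowalski ($12,000); balance $54,600 reallocated over remaining profit-interest units 31.
Redistributed shares: Tam 17,612.90 → $17,600; Petrov 1,761.29 → $1,750; Chaudhri 35,225.81 → $35,250.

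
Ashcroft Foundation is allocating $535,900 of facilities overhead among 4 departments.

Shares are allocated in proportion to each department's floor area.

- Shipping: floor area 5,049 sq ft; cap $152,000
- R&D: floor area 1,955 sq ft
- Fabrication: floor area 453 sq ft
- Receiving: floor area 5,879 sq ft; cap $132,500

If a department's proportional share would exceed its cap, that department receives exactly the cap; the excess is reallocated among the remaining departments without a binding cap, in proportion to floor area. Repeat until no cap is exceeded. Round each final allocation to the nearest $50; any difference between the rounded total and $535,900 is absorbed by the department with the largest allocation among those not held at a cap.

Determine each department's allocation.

Sum of floor area: 13,336.
Unconstrained shares: Shipping 202,891.35; R&D 78,560.63; Fabrication 18,203.56; Receiving 236,244.46.
Held at cap: Shipping ($152,000), Receiving ($132,500); residual $251,400 reallocated over remaining floor area 2,408.
Remaining shares: R&D 204,105.90 → $204,100; Fabrication 47,294.10 → $47,300.

Shipping: $152,000 | R&D: $204,100 | Fabrication: $47,300 | Receiving: $132,500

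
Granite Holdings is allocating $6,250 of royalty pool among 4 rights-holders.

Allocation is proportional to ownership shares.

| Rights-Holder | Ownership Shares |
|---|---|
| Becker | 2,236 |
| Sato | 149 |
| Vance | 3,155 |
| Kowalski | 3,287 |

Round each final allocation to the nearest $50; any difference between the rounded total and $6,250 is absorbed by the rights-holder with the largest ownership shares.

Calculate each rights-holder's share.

Becker: $1,600 | Sato: $100 | Vance: $2,250 | Kowalski: $2,300

Ownership shares total: 8,827.
Raw shares: Becker 2,236/8,827 × $6,250 = 1,583.21; Sato 149/8,827 × $6,250 = 105.50; Vance 3,155/8,827 × $6,250 = 2,233.91; Kowalski 3,287/8,827 × $6,250 = 2,327.38.
Rounded to nearest $50: Becker $1,600; Sato $100; Vance $2,250; Kowalski $2,350. Sum = $6,300.
Difference $6,250 − $6,300 = −$50 applied to largest ownership shares (Kowalski): Kowalski becomes $2,300.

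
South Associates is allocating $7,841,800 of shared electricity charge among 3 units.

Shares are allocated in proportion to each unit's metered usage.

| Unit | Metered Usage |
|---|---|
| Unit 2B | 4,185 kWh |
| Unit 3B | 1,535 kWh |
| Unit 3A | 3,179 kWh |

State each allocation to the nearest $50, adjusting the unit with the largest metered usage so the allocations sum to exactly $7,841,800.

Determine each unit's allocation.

Unit 2B: $3,687,800; Unit 3B: $1,352,650; Unit 3A: $2,801,350

Metered usage total: 4,185 + 1,535 + 3,179 = 8,899.
Pro-rata amounts: Unit 2B 3,687,822.56; Unit 3B 1,352,642.21; Unit 3A 2,801,335.23.
Rounded to nearest $50: Unit 2B $3,687,800; Unit 3B $1,352,650; Unit 3A $2,801,350. Sum = $7,841,800.
Rounded total matches; no reconciliation needed.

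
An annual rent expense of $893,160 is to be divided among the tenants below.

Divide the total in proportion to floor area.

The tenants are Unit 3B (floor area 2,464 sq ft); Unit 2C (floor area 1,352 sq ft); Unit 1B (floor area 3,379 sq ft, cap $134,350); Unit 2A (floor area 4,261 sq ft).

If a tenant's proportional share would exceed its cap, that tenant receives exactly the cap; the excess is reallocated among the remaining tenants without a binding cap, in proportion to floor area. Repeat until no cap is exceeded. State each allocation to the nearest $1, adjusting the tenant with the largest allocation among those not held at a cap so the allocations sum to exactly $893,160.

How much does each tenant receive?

Sum of floor area: 11,456.
Proportional shares (ignoring caps): Unit 3B 192,104.25; Unit 2C 105,407.85; Unit 1B 263,441.66; Unit 2A 332,206.25.
Held at cap: Unit 1B ($134,350); remaining pool $758,810 reallocated over remaining floor area 8,077.
Shares after redistribution: Unit 3B 231,485.43 → $231,485; Unit 2C 127,016.36 → $127,016; Unit 2A 400,308.21 → $400,308.
Rounding difference +$1 applied to Unit 2A → $400,309.

Unit 3B: $231,485 | Unit 2C: $127,016 | Unit 1B: $134,350 | Unit 2A: $400,309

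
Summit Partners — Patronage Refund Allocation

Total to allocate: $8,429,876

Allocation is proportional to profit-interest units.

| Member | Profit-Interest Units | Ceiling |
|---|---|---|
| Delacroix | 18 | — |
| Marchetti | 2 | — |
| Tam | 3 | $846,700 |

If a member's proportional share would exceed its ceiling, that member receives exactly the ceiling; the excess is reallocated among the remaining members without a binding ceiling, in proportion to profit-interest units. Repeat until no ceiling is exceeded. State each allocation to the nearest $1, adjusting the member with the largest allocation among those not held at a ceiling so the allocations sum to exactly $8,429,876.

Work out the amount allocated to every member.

Delacroix: $6,824,858 | Marchetti: $758,318 | Tam: $846,700

Sum of profit-interest units: 23.
Pro-rata shares before constraints: Delacroix 6,597,294.26; Marchetti 733,032.70; Tam 1,099,549.04.
Capped: Tam ($846,700); residual $7,583,176 reallocated over remaining profit-interest units 20.
Shares after redistribution: Delacroix 6,824,858.40 → $6,824,858; Marchetti 758,317.60 → $758,318.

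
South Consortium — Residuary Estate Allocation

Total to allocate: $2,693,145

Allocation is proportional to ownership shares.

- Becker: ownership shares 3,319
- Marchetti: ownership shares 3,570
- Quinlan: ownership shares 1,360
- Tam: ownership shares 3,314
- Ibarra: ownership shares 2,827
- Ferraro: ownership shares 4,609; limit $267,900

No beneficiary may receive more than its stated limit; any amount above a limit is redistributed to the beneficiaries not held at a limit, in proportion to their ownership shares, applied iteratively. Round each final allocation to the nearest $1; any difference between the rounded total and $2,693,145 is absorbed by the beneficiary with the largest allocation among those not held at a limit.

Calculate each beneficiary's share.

Becker: $559,374; Marchetti: $601,676; Quinlan: $229,210; Tam: $558,531; Ibarra: $476,454; Ferraro: $267,900

Sum of ownership shares: 18,999.
Pro-rata shares before constraints: Becker 470,474.67; Marchetti 506,054.41; Quinlan 192,782.63; Tam 469,765.91; Ibarra 400,732.72; Ferraro 653,334.67.
Cap binds for Ferraro ($267,900); remaining pool $2,425,245 reallocated over remaining ownership shares 14,390.
Remaining shares: Becker 559,373.74 → $559,374; Marchetti 601,676.49 → $601,676; Quinlan 229,210.09 → $229,210; Tam 558,531.06 → $558,531; Ibarra 476,453.62 → $476,454.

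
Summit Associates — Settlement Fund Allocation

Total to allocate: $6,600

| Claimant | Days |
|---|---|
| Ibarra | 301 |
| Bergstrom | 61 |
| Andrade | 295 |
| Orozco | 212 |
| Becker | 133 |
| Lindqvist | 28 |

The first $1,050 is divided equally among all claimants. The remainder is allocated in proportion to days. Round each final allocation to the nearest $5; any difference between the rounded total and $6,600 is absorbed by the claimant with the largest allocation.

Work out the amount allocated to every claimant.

Ibarra: $1,800 | Bergstrom: $505 | Andrade: $1,765 | Orozco: $1,315 | Becker: $890 | Lindqvist: $325

$1,050 shared equally gives $175 per claimant.
Remainder $5,550 by days (total 1,030): Ibarra 1,621.89 → $1,620; Bergstrom 328.69 → $330; Andrade 1,589.56 → $1,590; Orozco 1,142.33 → $1,140; Becker 716.65 → $715; Lindqvist 150.87 → $150.
Rounding difference +$5 on remainder applied to Ibarra.
Totals: Ibarra $175 + $1,625 = $1,800; Bergstrom $175 + $330 = $505; Andrade $175 + $1,590 = $1,765; Orozco $175 + $1,140 = $1,315; Becker $175 + $715 = $890; Lindqvist $175 + $150 = $325.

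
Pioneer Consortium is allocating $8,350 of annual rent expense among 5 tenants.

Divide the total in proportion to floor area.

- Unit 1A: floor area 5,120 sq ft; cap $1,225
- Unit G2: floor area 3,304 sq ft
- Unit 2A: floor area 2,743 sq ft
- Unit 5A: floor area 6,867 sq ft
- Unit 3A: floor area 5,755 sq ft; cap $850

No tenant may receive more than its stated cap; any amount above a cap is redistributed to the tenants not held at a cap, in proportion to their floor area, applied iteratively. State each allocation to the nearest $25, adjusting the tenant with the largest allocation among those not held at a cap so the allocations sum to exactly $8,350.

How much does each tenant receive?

Sum of floor area: 23,789.
Unconstrained shares: Unit 1A 1,797.13; Unit G2 1,159.71; Unit 2A 962.80; Unit 5A 2,410.33; Unit 3A 2,020.02.
Cap binds for Unit 1A ($1,225), Unit 3A ($850); remaining pool $6,275 reallocated over remaining floor area 12,914.
Redistributed shares: Unit G2 1,605.44 → $1,600; Unit 2A 1,332.84 → $1,325; Unit 5A 3,336.72 → $3,325.
Rounding difference +$25 applied to Unit 5A → $3,350.

Unit 1A: $1,225 | Unit G2: $1,600 | Unit 2A: $1,325 | Unit 5A: $3,350 | Unit 3A: $850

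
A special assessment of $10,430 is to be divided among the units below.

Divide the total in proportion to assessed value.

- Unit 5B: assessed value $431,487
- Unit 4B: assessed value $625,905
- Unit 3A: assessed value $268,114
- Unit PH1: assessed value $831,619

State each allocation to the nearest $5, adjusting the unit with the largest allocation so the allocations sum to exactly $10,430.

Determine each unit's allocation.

Unit 5B: $2,085; Unit 4B: $3,025; Unit 3A: $1,295; Unit PH1: $4,025

Combined assessed value = 2,157,125.
Unrounded shares: Unit 5B 431,487/2,157,125 × $10,430 = 2,086.30; Unit 4B 625,905/2,157,125 × $10,430 = 3,026.34; Unit 3A 268,114/2,157,125 × $10,430 = 1,296.37; Unit PH1 831,619/2,157,125 × $10,430 = 4,020.99.
After rounding ($5): Unit 5B $2,085; Unit 4B $3,025; Unit 3A $1,295; Unit PH1 $4,020. Sum = $10,425.
Difference $10,430 − $10,425 = +$5 applied to largest allocation (Unit PH1): Unit PH1 becomes $4,025.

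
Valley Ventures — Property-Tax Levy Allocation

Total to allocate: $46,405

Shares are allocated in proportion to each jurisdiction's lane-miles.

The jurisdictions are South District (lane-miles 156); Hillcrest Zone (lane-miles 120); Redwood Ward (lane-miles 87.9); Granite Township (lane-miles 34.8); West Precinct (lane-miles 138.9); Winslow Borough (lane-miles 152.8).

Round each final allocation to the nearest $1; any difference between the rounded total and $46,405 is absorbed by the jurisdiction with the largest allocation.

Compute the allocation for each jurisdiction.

South District: $10,486 · Hillcrest Zone: $8,066 · Redwood Ward: $5,908 · Granite Township: $2,339 · West Precinct: $9,336 · Winslow Borough: $10,270

Total lane-miles = 690.4.
Pro-rata amounts: South District 156/690.4 × $46,405 = 10,485.49; Hillcrest Zone 120/690.4 × $46,405 = 8,065.76; Redwood Ward 87.9/690.4 × $46,405 = 5,908.17; Granite Township 34.8/690.4 × $46,405 = 2,339.07; West Precinct 138.9/690.4 × $46,405 = 9,336.12; Winslow Borough 152.8/690.4 × $46,405 = 10,270.40.
After rounding ($1): South District $10,485; Hillcrest Zone $8,066; Redwood Ward $5,908; Granite Township $2,339; West Precinct $9,336; Winslow Borough $10,270. Sum = $46,404.
Difference $46,405 − $46,404 = +$1 applied to largest allocation (South District): South District becomes $10,486.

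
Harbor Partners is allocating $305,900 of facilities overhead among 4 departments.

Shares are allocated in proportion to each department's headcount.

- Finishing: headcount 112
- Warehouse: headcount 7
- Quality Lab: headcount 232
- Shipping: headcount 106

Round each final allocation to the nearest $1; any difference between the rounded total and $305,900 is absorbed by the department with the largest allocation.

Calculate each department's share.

Finishing: $74,969 · Warehouse: $4,686 · Quality Lab: $155,292 · Shipping: $70,953

Combined headcount = 457.
Unrounded shares: Finishing 112/457 × $305,900 = 74,968.93; Warehouse 7/457 × $305,900 = 4,685.56; Quality Lab 232/457 × $305,900 = 155,292.78; Shipping 106/457 × $305,900 = 70,952.74.
At nearest $1: Finishing $74,969; Warehouse $4,686; Quality Lab $155,293; Shipping $70,953. Sum = $305,901.
Difference $305,900 − $305,901 = −$1 applied to largest allocation (Quality Lab): Quality Lab becomes $155,292.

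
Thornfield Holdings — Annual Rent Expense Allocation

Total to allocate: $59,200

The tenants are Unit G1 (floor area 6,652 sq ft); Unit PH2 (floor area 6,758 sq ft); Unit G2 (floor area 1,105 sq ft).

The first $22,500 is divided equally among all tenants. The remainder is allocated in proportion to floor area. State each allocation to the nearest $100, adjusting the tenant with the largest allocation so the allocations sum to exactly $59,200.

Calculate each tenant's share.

Unit G1: $24,300 | Unit PH2: $24,600 | Unit G2: $10,300

First tranche $22,500 split equally: $7,500 each.
Remainder $36,700 by floor area (total 14,515): Unit G1 16,819.04 → $16,800; Unit PH2 17,087.05 → $17,100; Unit G2 2,793.90 → $2,800.
Totals: Unit G1 $7,500 + $16,800 = $24,300; Unit PH2 $7,500 + $17,100 = $24,600; Unit G2 $7,500 + $2,800 = $10,300.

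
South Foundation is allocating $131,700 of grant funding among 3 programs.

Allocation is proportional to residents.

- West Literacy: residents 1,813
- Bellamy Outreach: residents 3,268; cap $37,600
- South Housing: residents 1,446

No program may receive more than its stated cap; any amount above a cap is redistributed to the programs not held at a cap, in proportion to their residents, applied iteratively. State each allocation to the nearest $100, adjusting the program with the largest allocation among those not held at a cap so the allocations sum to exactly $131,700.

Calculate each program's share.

Total residents = 6,527.
Unconstrained shares: West Literacy 36,582.21; Bellamy Outreach 65,940.80; South Housing 29,176.99.
Cap binds for Bellamy Outreach ($37,600); balance $94,100 reallocated over remaining residents 3,259.
Remaining shares: West Literacy 52,348.36 → $52,300; South Housing 41,751.64 → $41,800.

West Literacy: $52,300; Bellamy Outreach: $37,600; South Housing: $41,800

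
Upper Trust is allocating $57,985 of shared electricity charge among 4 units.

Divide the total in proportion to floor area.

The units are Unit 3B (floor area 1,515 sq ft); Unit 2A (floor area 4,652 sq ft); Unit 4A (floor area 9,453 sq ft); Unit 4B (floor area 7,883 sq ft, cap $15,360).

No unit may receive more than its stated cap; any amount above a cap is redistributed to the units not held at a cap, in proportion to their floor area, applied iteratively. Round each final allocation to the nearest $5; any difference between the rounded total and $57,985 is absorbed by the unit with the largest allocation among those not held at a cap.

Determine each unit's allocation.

Total floor area = 23,503.
Pro-rata shares before constraints: Unit 3B 3,737.70; Unit 2A 11,477.10; Unit 4A 23,321.80; Unit 4B 19,448.40.
Cap binds for Unit 4B ($15,360); remaining pool $42,625 reallocated over remaining floor area 15,620.
Shares after redistribution: Unit 3B 4,134.24 → $4,135; Unit 2A 12,694.72 → $12,695; Unit 4A 25,796.04 → $25,795.

Unit 3B: $4,135 | Unit 2A: $12,695 | Unit 4A: $25,795 | Unit 4B: $15,360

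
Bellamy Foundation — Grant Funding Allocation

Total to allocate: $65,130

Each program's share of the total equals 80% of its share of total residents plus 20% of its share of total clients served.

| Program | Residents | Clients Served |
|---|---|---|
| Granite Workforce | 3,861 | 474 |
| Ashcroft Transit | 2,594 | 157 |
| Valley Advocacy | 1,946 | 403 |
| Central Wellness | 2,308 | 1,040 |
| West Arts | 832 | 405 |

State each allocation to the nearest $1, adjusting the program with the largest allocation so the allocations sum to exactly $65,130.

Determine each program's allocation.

Granite Workforce: $19,922 · Ashcroft Transit: $12,536 · Valley Advocacy: $10,903 · Central Wellness: $15,885 · West Arts: $5,884

Residents total 11,541; clients served total 2,479.
Blended shares (80% residents + 20% clients served): Granite Workforce 0.3059; Ashcroft Transit 0.1925; Valley Advocacy 0.1674; Central Wellness 0.2439; West Arts 0.0903.
Unrounded shares: Granite Workforce 19,921.86; Ashcroft Transit 12,536.06; Valley Advocacy 10,903.16; Central Wellness 15,884.62; West Arts 5,884.31.
At nearest $1: Granite Workforce $19,922; Ashcroft Transit $12,536; Valley Advocacy $10,903; Central Wellness $15,885; West Arts $5,884. Sum = $65,130.
Rounded total matches; no reconciliation needed.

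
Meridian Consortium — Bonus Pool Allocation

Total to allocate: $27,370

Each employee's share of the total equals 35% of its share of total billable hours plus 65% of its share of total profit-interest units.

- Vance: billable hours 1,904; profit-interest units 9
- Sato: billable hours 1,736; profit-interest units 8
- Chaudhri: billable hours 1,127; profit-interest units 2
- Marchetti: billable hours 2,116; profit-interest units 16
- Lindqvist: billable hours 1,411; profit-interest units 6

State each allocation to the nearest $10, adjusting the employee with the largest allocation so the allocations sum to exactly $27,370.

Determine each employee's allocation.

Vance: $6,100 | Sato: $5,480 | Chaudhri: $2,170 | Marchetti: $9,390 | Lindqvist: $4,230

Totals — billable hours 8,294, profit-interest units 41.
Combined weights (35% billable hours + 65% profit-interest units): Vance 0.2230; Sato 0.2001; Chaudhri 0.0793; Marchetti 0.3430; Lindqvist 0.1547.
Raw shares: Vance 6,104.34; Sato 5,476.38; Chaudhri 2,169.50; Marchetti 9,386.60; Lindqvist 4,233.18.
After rounding ($10): Vance $6,100; Sato $5,480; Chaudhri $2,170; Marchetti $9,390; Lindqvist $4,230. Sum = $27,370.
No rounding difference to absorb.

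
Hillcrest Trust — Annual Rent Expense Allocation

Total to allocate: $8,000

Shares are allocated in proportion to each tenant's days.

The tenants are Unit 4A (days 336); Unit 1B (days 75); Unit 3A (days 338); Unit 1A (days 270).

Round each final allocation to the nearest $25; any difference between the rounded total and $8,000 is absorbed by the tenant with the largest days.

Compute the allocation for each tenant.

Unit 4A: $2,650 · Unit 1B: $600 · Unit 3A: $2,625 · Unit 1A: $2,125

Combined days = 1,019.
Raw shares: Unit 4A 336/1,019 × $8,000 = 2,637.88; Unit 1B 75/1,019 × $8,000 = 588.81; Unit 3A 338/1,019 × $8,000 = 2,653.58; Unit 1A 270/1,019 × $8,000 = 2,119.73.
After rounding ($25): Unit 4A $2,650; Unit 1B $600; Unit 3A $2,650; Unit 1A $2,125. Sum = $8,025.
Difference $8,000 − $8,025 = −$25 applied to largest days (Unit 3A): Unit 3A becomes $2,625.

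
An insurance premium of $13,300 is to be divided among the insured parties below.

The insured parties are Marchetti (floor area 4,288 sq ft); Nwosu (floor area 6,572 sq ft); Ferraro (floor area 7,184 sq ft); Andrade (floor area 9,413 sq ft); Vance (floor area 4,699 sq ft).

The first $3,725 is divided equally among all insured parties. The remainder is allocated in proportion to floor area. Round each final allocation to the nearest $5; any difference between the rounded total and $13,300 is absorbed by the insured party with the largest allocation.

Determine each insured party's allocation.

$3,725 shared equally gives $745 per insured party.
Remainder $9,575 by floor area (total 32,156): Marchetti 1,276.83 → $1,275; Nwosu 1,956.93 → $1,955; Ferraro 2,139.16 → $2,140; Andrade 2,802.88 → $2,805; Vance 1,399.21 → $1,400.
Totals: Marchetti $745 + $1,275 = $2,020; Nwosu $745 + $1,955 = $2,700; Ferraro $745 + $2,140 = $2,885; Andrade $745 + $2,805 = $3,550; Vance $745 + $1,400 = $2,145.

Marchetti: $2,020 · Nwosu: $2,700 · Ferraro: $2,885 · Andrade: $3,550 · Vance: $2,145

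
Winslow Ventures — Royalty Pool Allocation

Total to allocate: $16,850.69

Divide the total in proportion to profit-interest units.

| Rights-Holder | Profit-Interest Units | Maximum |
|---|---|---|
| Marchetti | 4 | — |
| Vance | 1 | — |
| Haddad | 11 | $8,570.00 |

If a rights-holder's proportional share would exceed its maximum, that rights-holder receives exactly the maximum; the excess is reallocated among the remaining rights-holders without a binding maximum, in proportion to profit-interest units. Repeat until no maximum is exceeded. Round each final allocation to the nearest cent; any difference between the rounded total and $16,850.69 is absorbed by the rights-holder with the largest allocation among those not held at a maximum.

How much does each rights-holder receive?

Marchetti: $6,624.55 | Vance: $1,656.14 | Haddad: $8,570.00

Profit-interest units total: 16.
Unconstrained shares: Marchetti 4,212.6725; Vance 1,053.1681; Haddad 11,584.8494.
Cap binds for Haddad ($8,570.00); balance $8,280.69 reallocated over remaining profit-interest units 5.
Redistributed shares: Marchetti 6,624.5520 → $6,624.55; Vance 1,656.1380 → $1,656.14.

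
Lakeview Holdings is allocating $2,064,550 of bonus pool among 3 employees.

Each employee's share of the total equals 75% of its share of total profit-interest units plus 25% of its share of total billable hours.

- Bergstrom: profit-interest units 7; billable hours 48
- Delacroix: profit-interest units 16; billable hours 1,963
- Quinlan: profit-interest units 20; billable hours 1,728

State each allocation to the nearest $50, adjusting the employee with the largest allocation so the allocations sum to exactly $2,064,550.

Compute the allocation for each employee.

Profit-interest units total 43; billable hours total 3,739.
Composite weights (75% profit-interest units + 25% billable hours): Bergstrom 0.1253; Delacroix 0.4103; Quinlan 0.4644.
Unrounded shares: Bergstrom 258,693.15; Delacroix 847,129.13; Quinlan 958,727.73.
Rounded to nearest $50: Bergstrom $258,700; Delacroix $847,150; Quinlan $958,750. Sum = $2,064,600.
Difference $2,064,550 − $2,064,600 = −$50 applied to largest allocation (Quinlan): Quinlan becomes $958,700.

Bergstrom: $258,700; Delacroix: $847,150; Quinlan: $958,700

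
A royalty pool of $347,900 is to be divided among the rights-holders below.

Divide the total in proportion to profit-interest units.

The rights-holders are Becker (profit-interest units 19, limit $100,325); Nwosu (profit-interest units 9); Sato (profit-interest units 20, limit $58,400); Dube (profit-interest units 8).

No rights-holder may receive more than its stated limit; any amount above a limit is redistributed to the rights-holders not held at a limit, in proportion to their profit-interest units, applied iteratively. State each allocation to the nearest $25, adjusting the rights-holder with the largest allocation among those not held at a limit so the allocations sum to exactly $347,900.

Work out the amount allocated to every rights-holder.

Becker: $100,325 | Nwosu: $100,150 | Sato: $58,400 | Dube: $89,025

Total profit-interest units = 56.
Pro-rata shares before constraints: Becker 118,037.50; Nwosu 55,912.50; Sato 124,250.00; Dube 49,700.00.
Capped: Becker ($100,325), Sato ($58,400); remaining pool $189,175 reallocated over remaining profit-interest units 17.
Shares after redistribution: Nwosu 100,151.47 → $100,150; Dube 89,023.53 → $89,025.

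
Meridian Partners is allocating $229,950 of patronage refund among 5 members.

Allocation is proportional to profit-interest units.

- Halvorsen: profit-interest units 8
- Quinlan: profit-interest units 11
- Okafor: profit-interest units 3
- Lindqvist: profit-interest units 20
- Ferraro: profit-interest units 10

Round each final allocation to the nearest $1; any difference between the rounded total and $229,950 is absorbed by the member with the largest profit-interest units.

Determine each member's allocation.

Combined profit-interest units = 52.
Pro-rata amounts: Halvorsen 8/52 × $229,950 = 35,376.92; Quinlan 11/52 × $229,950 = 48,643.27; Okafor 3/52 × $229,950 = 13,266.35; Lindqvist 20/52 × $229,950 = 88,442.31; Ferraro 10/52 × $229,950 = 44,221.15.
Rounded to nearest $1: Halvorsen $35,377; Quinlan $48,643; Okafor $13,266; Lindqvist $88,442; Ferraro $44,221. Sum = $229,949.
Difference $229,950 − $229,949 = +$1 applied to largest profit-interest units (Lindqvist): Lindqvist becomes $88,443.

Halvorsen: $35,377 | Quinlan: $48,643 | Okafor: $13,266 | Lindqvist: $88,443 | Ferraro: $44,221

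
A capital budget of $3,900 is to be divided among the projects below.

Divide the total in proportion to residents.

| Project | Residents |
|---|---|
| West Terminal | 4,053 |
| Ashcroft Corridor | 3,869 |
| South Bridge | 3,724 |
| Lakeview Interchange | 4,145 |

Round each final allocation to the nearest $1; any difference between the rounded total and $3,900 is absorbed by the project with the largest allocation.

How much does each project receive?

West Terminal: $1,001 · Ashcroft Corridor: $956 · South Bridge: $920 · Lakeview Interchange: $1,023

Residents total: 15,791.
Pro-rata amounts: West Terminal 4,053/15,791 × $3,900 = 1,000.99; Ashcroft Corridor 3,869/15,791 × $3,900 = 955.55; South Bridge 3,724/15,791 × $3,900 = 919.74; Lakeview Interchange 4,145/15,791 × $3,900 = 1,023.72.
At nearest $1: West Terminal $1,001; Ashcroft Corridor $956; South Bridge $920; Lakeview Interchange $1,024. Sum = $3,901.
Difference $3,900 − $3,901 = −$1 applied to largest allocation (Lakeview Interchange): Lakeview Interchange becomes $1,023.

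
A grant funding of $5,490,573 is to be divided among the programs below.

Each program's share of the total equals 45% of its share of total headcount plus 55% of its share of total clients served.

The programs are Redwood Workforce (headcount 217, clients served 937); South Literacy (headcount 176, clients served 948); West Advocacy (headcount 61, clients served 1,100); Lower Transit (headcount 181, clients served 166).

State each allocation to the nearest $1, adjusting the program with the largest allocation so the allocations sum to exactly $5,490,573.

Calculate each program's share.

Redwood Workforce: $1,742,328; South Literacy: $1,593,341; West Advocacy: $1,291,552; Lower Transit: $863,352

Totals — headcount 635, clients served 3,151.
Composite weights (45% headcount + 55% clients served): Redwood Workforce 0.3173; South Literacy 0.2902; West Advocacy 0.2352; Lower Transit 0.1572.
Pro-rata amounts: Redwood Workforce 1,742,327.82; South Literacy 1,593,340.61; West Advocacy 1,291,552.35; Lower Transit 863,352.22.
After rounding ($1): Redwood Workforce $1,742,328; South Literacy $1,593,341; West Advocacy $1,291,552; Lower Transit $863,352. Sum = $5,490,573.
Sum already equals the total — no adjustment.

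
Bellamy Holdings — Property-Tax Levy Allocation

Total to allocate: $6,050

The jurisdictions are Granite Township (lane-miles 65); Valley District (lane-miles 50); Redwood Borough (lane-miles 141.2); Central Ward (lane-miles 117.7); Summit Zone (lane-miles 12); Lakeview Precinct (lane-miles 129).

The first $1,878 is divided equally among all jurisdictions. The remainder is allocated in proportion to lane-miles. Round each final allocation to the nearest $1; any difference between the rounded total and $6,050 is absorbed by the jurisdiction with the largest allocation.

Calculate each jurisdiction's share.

Equal tier: $1,878 ÷ 6 = $313 apiece.
Remainder $4,172 by lane-miles (total 514.9): Granite Township 526.67 → $527; Valley District 405.13 → $405; Redwood Borough 1,144.08 → $1,144; Central Ward 953.67 → $954; Summit Zone 97.23 → $97; Lakeview Precinct 1,045.23 → $1,045.
Totals: Granite Township $313 + $527 = $840; Valley District $313 + $405 = $718; Redwood Borough $313 + $1,144 = $1,457; Central Ward $313 + $954 = $1,267; Summit Zone $313 + $97 = $410; Lakeview Precinct $313 + $1,045 = $1,358.

Granite Township: $840 | Valley District: $718 | Redwood Borough: $1,457 | Central Ward: $1,267 | Summit Zone: $410 | Lakeview Precinct: $1,358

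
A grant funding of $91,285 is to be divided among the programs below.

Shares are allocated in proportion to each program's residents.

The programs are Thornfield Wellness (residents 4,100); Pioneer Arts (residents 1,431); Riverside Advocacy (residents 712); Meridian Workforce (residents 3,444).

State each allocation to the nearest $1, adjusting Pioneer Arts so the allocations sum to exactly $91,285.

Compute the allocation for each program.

Combined residents = 9,687.
Unrounded shares: Thornfield Wellness 4,100/9,687 × $91,285 = 38,636.16; Pioneer Arts 1,431/9,687 × $91,285 = 13,484.96; Riverside Advocacy 712/9,687 × $91,285 = 6,709.499; Meridian Workforce 3,444/9,687 × $91,285 = 32,454.38.
Rounded to nearest $1: Thornfield Wellness $38,636; Pioneer Arts $13,485; Riverside Advocacy $6,709; Meridian Workforce $32,454. Sum = $91,284.
Difference $91,285 − $91,284 = +$1 applied to Pioneer Arts: Pioneer Arts becomes $13,486.

Thornfield Wellness: $38,636 · Pioneer Arts: $13,486 · Riverside Advocacy: $6,709 · Meridian Workforce: $32,454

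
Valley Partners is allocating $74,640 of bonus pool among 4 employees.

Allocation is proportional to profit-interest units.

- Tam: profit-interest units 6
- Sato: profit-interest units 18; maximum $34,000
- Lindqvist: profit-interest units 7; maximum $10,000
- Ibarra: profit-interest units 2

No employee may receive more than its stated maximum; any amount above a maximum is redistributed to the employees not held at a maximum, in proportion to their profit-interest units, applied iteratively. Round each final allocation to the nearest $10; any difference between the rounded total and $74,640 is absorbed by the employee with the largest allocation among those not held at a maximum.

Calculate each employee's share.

Combined profit-interest units = 33.
Unconstrained shares: Tam 13,570.91; Sato 40,712.73; Lindqvist 15,832.73; Ibarra 4,523.64.
Cap binds for Sato ($34,000), Lindqvist ($10,000); residual $30,640 reallocated over remaining profit-interest units 8.
Redistributed shares: Tam 22,980.00 → $22,980; Ibarra 7,660.00 → $7,660.

Tam: $22,980; Sato: $34,000; Lindqvist: $10,000; Ibarra: $7,660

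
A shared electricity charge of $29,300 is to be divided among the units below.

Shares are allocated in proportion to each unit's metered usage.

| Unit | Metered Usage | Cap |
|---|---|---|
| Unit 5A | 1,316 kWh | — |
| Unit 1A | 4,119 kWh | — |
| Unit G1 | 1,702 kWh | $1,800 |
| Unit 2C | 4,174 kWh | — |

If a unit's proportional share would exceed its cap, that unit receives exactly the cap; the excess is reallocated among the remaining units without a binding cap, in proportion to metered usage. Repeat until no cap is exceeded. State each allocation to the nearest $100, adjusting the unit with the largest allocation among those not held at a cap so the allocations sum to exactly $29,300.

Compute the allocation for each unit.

Metered usage total: 11,311.
Pro-rata shares before constraints: Unit 5A 3,408.96; Unit 1A 10,669.85; Unit G1 4,408.86; Unit 2C 10,812.32.
Capped: Unit G1 ($1,800); residual $27,500 reallocated over remaining metered usage 9,609.
Remaining shares: Unit 5A 3,766.26 → $3,800; Unit 1A 11,788.17 → $11,800; Unit 2C 11,945.57 → $11,900.

Unit 5A: $3,800; Unit 1A: $11,800; Unit G1: $1,800; Unit 2C: $11,900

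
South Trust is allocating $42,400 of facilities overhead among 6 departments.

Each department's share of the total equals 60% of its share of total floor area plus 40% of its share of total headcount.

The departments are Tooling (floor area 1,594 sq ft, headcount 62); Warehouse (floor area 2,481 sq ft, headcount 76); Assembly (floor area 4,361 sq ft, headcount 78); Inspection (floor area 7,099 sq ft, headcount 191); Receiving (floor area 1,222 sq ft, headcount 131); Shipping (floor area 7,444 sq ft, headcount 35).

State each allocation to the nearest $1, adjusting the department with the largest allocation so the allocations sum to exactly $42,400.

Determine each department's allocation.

Floor area total 24,201; headcount total 573.
Blended shares (60% floor area + 40% headcount): Tooling 0.0828; Warehouse 0.1146; Assembly 0.1626; Inspection 0.3093; Receiving 0.1217; Shipping 0.2090.
Raw shares: Tooling 3,510.72; Warehouse 4,857.51; Assembly 6,892.96; Inspection 13,115.78; Receiving 5,161.98; Shipping 8,861.06.
At nearest $1: Tooling $3,511; Warehouse $4,858; Assembly $6,893; Inspection $13,116; Receiving $5,162; Shipping $8,861. Sum = $42,401.
Difference $42,400 − $42,401 = −$1 applied to largest allocation (Inspection): Inspection becomes $13,115.

Tooling: $3,511 | Warehouse: $4,858 | Assembly: $6,893 | Inspection: $13,115 | Receiving: $5,162 | Shipping: $8,861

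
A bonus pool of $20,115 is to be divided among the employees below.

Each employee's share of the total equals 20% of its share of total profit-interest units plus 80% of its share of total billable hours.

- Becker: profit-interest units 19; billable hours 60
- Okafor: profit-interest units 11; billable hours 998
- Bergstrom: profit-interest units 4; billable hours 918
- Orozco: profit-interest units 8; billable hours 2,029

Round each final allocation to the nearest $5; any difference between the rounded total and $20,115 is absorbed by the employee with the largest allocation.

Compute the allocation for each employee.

Profit-interest units total 42; billable hours total 4,005.
Blended shares (20% profit-interest units + 80% billable hours): Becker 0.1025; Okafor 0.2517; Bergstrom 0.2024; Orozco 0.4434.
Unrounded shares: Becker 2,061.01; Okafor 5,063.58; Bergstrom 4,071.65; Orozco 8,918.76.
At nearest $5: Becker $2,060; Okafor $5,065; Bergstrom $4,070; Orozco $8,920. Sum = $20,115.
No rounding difference to absorb.

Becker: $2,060 · Okafor: $5,065 · Bergstrom: $4,070 · Orozco: $8,920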